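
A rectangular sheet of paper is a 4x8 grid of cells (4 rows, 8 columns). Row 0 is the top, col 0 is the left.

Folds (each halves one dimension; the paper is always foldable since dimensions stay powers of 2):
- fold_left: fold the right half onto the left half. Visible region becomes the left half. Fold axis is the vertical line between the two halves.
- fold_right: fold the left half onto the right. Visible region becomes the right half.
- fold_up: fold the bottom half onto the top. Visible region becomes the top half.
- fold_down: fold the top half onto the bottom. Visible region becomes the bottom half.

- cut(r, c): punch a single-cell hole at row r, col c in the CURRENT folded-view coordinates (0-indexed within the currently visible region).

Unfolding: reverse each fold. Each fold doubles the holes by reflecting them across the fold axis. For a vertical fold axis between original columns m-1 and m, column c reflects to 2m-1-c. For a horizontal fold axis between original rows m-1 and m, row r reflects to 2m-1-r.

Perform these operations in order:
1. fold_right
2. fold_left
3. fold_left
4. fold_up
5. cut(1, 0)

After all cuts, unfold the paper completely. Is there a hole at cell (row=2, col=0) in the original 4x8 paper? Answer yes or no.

Answer: yes

Derivation:
Op 1 fold_right: fold axis v@4; visible region now rows[0,4) x cols[4,8) = 4x4
Op 2 fold_left: fold axis v@6; visible region now rows[0,4) x cols[4,6) = 4x2
Op 3 fold_left: fold axis v@5; visible region now rows[0,4) x cols[4,5) = 4x1
Op 4 fold_up: fold axis h@2; visible region now rows[0,2) x cols[4,5) = 2x1
Op 5 cut(1, 0): punch at orig (1,4); cuts so far [(1, 4)]; region rows[0,2) x cols[4,5) = 2x1
Unfold 1 (reflect across h@2): 2 holes -> [(1, 4), (2, 4)]
Unfold 2 (reflect across v@5): 4 holes -> [(1, 4), (1, 5), (2, 4), (2, 5)]
Unfold 3 (reflect across v@6): 8 holes -> [(1, 4), (1, 5), (1, 6), (1, 7), (2, 4), (2, 5), (2, 6), (2, 7)]
Unfold 4 (reflect across v@4): 16 holes -> [(1, 0), (1, 1), (1, 2), (1, 3), (1, 4), (1, 5), (1, 6), (1, 7), (2, 0), (2, 1), (2, 2), (2, 3), (2, 4), (2, 5), (2, 6), (2, 7)]
Holes: [(1, 0), (1, 1), (1, 2), (1, 3), (1, 4), (1, 5), (1, 6), (1, 7), (2, 0), (2, 1), (2, 2), (2, 3), (2, 4), (2, 5), (2, 6), (2, 7)]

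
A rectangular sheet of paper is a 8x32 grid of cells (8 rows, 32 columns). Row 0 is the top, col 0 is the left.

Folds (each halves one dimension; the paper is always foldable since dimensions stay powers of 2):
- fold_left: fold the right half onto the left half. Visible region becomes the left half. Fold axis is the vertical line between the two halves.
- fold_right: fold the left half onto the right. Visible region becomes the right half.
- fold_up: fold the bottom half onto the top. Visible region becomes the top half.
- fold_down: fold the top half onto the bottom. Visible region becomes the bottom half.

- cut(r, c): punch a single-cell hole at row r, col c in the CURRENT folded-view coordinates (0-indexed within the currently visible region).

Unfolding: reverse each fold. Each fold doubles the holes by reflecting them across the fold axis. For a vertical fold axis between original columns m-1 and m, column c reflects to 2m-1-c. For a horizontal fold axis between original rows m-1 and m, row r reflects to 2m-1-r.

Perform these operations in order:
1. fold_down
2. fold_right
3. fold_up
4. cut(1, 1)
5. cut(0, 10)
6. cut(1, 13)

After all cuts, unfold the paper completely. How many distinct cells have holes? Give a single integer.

Answer: 24

Derivation:
Op 1 fold_down: fold axis h@4; visible region now rows[4,8) x cols[0,32) = 4x32
Op 2 fold_right: fold axis v@16; visible region now rows[4,8) x cols[16,32) = 4x16
Op 3 fold_up: fold axis h@6; visible region now rows[4,6) x cols[16,32) = 2x16
Op 4 cut(1, 1): punch at orig (5,17); cuts so far [(5, 17)]; region rows[4,6) x cols[16,32) = 2x16
Op 5 cut(0, 10): punch at orig (4,26); cuts so far [(4, 26), (5, 17)]; region rows[4,6) x cols[16,32) = 2x16
Op 6 cut(1, 13): punch at orig (5,29); cuts so far [(4, 26), (5, 17), (5, 29)]; region rows[4,6) x cols[16,32) = 2x16
Unfold 1 (reflect across h@6): 6 holes -> [(4, 26), (5, 17), (5, 29), (6, 17), (6, 29), (7, 26)]
Unfold 2 (reflect across v@16): 12 holes -> [(4, 5), (4, 26), (5, 2), (5, 14), (5, 17), (5, 29), (6, 2), (6, 14), (6, 17), (6, 29), (7, 5), (7, 26)]
Unfold 3 (reflect across h@4): 24 holes -> [(0, 5), (0, 26), (1, 2), (1, 14), (1, 17), (1, 29), (2, 2), (2, 14), (2, 17), (2, 29), (3, 5), (3, 26), (4, 5), (4, 26), (5, 2), (5, 14), (5, 17), (5, 29), (6, 2), (6, 14), (6, 17), (6, 29), (7, 5), (7, 26)]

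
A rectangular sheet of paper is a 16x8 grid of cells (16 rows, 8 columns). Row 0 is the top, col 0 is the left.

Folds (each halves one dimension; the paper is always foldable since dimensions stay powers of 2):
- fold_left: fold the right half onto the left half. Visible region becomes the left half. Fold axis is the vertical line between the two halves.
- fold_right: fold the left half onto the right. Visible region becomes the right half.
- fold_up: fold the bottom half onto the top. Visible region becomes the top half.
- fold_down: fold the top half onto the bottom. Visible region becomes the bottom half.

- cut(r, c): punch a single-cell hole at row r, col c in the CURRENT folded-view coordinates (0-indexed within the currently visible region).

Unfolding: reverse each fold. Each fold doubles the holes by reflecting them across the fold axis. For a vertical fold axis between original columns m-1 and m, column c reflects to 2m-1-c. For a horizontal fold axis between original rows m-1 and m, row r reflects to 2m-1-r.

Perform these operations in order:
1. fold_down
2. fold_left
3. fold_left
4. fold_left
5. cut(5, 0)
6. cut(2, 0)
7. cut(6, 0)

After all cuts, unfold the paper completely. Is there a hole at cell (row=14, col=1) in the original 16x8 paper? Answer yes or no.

Op 1 fold_down: fold axis h@8; visible region now rows[8,16) x cols[0,8) = 8x8
Op 2 fold_left: fold axis v@4; visible region now rows[8,16) x cols[0,4) = 8x4
Op 3 fold_left: fold axis v@2; visible region now rows[8,16) x cols[0,2) = 8x2
Op 4 fold_left: fold axis v@1; visible region now rows[8,16) x cols[0,1) = 8x1
Op 5 cut(5, 0): punch at orig (13,0); cuts so far [(13, 0)]; region rows[8,16) x cols[0,1) = 8x1
Op 6 cut(2, 0): punch at orig (10,0); cuts so far [(10, 0), (13, 0)]; region rows[8,16) x cols[0,1) = 8x1
Op 7 cut(6, 0): punch at orig (14,0); cuts so far [(10, 0), (13, 0), (14, 0)]; region rows[8,16) x cols[0,1) = 8x1
Unfold 1 (reflect across v@1): 6 holes -> [(10, 0), (10, 1), (13, 0), (13, 1), (14, 0), (14, 1)]
Unfold 2 (reflect across v@2): 12 holes -> [(10, 0), (10, 1), (10, 2), (10, 3), (13, 0), (13, 1), (13, 2), (13, 3), (14, 0), (14, 1), (14, 2), (14, 3)]
Unfold 3 (reflect across v@4): 24 holes -> [(10, 0), (10, 1), (10, 2), (10, 3), (10, 4), (10, 5), (10, 6), (10, 7), (13, 0), (13, 1), (13, 2), (13, 3), (13, 4), (13, 5), (13, 6), (13, 7), (14, 0), (14, 1), (14, 2), (14, 3), (14, 4), (14, 5), (14, 6), (14, 7)]
Unfold 4 (reflect across h@8): 48 holes -> [(1, 0), (1, 1), (1, 2), (1, 3), (1, 4), (1, 5), (1, 6), (1, 7), (2, 0), (2, 1), (2, 2), (2, 3), (2, 4), (2, 5), (2, 6), (2, 7), (5, 0), (5, 1), (5, 2), (5, 3), (5, 4), (5, 5), (5, 6), (5, 7), (10, 0), (10, 1), (10, 2), (10, 3), (10, 4), (10, 5), (10, 6), (10, 7), (13, 0), (13, 1), (13, 2), (13, 3), (13, 4), (13, 5), (13, 6), (13, 7), (14, 0), (14, 1), (14, 2), (14, 3), (14, 4), (14, 5), (14, 6), (14, 7)]
Holes: [(1, 0), (1, 1), (1, 2), (1, 3), (1, 4), (1, 5), (1, 6), (1, 7), (2, 0), (2, 1), (2, 2), (2, 3), (2, 4), (2, 5), (2, 6), (2, 7), (5, 0), (5, 1), (5, 2), (5, 3), (5, 4), (5, 5), (5, 6), (5, 7), (10, 0), (10, 1), (10, 2), (10, 3), (10, 4), (10, 5), (10, 6), (10, 7), (13, 0), (13, 1), (13, 2), (13, 3), (13, 4), (13, 5), (13, 6), (13, 7), (14, 0), (14, 1), (14, 2), (14, 3), (14, 4), (14, 5), (14, 6), (14, 7)]

Answer: yes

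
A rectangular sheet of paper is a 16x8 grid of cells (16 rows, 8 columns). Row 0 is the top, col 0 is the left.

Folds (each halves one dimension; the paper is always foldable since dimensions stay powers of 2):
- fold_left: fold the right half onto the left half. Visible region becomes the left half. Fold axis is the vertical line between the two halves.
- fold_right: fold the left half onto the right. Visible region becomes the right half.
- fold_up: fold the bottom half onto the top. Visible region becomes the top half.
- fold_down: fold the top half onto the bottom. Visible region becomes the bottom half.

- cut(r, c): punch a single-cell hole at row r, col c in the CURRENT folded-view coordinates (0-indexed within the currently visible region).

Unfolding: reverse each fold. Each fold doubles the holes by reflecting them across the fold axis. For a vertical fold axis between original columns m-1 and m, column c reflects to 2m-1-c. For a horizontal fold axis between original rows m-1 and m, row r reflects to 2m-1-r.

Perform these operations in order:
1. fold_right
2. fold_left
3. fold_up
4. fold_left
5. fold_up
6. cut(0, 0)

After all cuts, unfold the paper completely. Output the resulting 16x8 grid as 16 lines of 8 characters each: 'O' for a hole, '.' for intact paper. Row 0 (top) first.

Answer: OOOOOOOO
........
........
........
........
........
........
OOOOOOOO
OOOOOOOO
........
........
........
........
........
........
OOOOOOOO

Derivation:
Op 1 fold_right: fold axis v@4; visible region now rows[0,16) x cols[4,8) = 16x4
Op 2 fold_left: fold axis v@6; visible region now rows[0,16) x cols[4,6) = 16x2
Op 3 fold_up: fold axis h@8; visible region now rows[0,8) x cols[4,6) = 8x2
Op 4 fold_left: fold axis v@5; visible region now rows[0,8) x cols[4,5) = 8x1
Op 5 fold_up: fold axis h@4; visible region now rows[0,4) x cols[4,5) = 4x1
Op 6 cut(0, 0): punch at orig (0,4); cuts so far [(0, 4)]; region rows[0,4) x cols[4,5) = 4x1
Unfold 1 (reflect across h@4): 2 holes -> [(0, 4), (7, 4)]
Unfold 2 (reflect across v@5): 4 holes -> [(0, 4), (0, 5), (7, 4), (7, 5)]
Unfold 3 (reflect across h@8): 8 holes -> [(0, 4), (0, 5), (7, 4), (7, 5), (8, 4), (8, 5), (15, 4), (15, 5)]
Unfold 4 (reflect across v@6): 16 holes -> [(0, 4), (0, 5), (0, 6), (0, 7), (7, 4), (7, 5), (7, 6), (7, 7), (8, 4), (8, 5), (8, 6), (8, 7), (15, 4), (15, 5), (15, 6), (15, 7)]
Unfold 5 (reflect across v@4): 32 holes -> [(0, 0), (0, 1), (0, 2), (0, 3), (0, 4), (0, 5), (0, 6), (0, 7), (7, 0), (7, 1), (7, 2), (7, 3), (7, 4), (7, 5), (7, 6), (7, 7), (8, 0), (8, 1), (8, 2), (8, 3), (8, 4), (8, 5), (8, 6), (8, 7), (15, 0), (15, 1), (15, 2), (15, 3), (15, 4), (15, 5), (15, 6), (15, 7)]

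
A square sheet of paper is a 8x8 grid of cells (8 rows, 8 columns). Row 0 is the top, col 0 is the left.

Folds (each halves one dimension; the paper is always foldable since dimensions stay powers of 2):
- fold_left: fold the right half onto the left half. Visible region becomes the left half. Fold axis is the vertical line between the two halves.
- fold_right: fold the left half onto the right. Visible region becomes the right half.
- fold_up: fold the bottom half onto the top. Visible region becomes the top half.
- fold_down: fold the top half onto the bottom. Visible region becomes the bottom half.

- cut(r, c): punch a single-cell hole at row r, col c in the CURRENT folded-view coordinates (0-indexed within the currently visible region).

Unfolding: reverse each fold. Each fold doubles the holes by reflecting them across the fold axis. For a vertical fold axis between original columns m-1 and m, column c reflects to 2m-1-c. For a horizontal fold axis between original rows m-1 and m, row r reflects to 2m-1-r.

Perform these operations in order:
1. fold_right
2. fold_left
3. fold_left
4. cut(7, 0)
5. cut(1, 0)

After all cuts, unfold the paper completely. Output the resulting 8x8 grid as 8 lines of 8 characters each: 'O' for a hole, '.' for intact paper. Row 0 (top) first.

Answer: ........
OOOOOOOO
........
........
........
........
........
OOOOOOOO

Derivation:
Op 1 fold_right: fold axis v@4; visible region now rows[0,8) x cols[4,8) = 8x4
Op 2 fold_left: fold axis v@6; visible region now rows[0,8) x cols[4,6) = 8x2
Op 3 fold_left: fold axis v@5; visible region now rows[0,8) x cols[4,5) = 8x1
Op 4 cut(7, 0): punch at orig (7,4); cuts so far [(7, 4)]; region rows[0,8) x cols[4,5) = 8x1
Op 5 cut(1, 0): punch at orig (1,4); cuts so far [(1, 4), (7, 4)]; region rows[0,8) x cols[4,5) = 8x1
Unfold 1 (reflect across v@5): 4 holes -> [(1, 4), (1, 5), (7, 4), (7, 5)]
Unfold 2 (reflect across v@6): 8 holes -> [(1, 4), (1, 5), (1, 6), (1, 7), (7, 4), (7, 5), (7, 6), (7, 7)]
Unfold 3 (reflect across v@4): 16 holes -> [(1, 0), (1, 1), (1, 2), (1, 3), (1, 4), (1, 5), (1, 6), (1, 7), (7, 0), (7, 1), (7, 2), (7, 3), (7, 4), (7, 5), (7, 6), (7, 7)]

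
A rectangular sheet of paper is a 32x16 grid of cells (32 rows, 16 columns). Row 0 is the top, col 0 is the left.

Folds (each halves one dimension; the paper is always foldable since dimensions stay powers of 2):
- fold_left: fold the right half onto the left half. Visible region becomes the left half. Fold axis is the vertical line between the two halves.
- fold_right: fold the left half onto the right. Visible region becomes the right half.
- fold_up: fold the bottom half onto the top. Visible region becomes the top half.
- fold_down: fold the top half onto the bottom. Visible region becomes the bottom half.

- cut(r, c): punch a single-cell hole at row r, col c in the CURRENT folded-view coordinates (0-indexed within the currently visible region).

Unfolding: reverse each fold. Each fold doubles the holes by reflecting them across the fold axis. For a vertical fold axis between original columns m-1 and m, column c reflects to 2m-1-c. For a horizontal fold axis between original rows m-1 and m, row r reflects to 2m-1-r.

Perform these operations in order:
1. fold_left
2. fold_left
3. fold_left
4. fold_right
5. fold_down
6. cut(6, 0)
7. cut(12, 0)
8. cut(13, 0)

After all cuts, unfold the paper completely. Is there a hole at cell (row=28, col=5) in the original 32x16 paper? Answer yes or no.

Answer: yes

Derivation:
Op 1 fold_left: fold axis v@8; visible region now rows[0,32) x cols[0,8) = 32x8
Op 2 fold_left: fold axis v@4; visible region now rows[0,32) x cols[0,4) = 32x4
Op 3 fold_left: fold axis v@2; visible region now rows[0,32) x cols[0,2) = 32x2
Op 4 fold_right: fold axis v@1; visible region now rows[0,32) x cols[1,2) = 32x1
Op 5 fold_down: fold axis h@16; visible region now rows[16,32) x cols[1,2) = 16x1
Op 6 cut(6, 0): punch at orig (22,1); cuts so far [(22, 1)]; region rows[16,32) x cols[1,2) = 16x1
Op 7 cut(12, 0): punch at orig (28,1); cuts so far [(22, 1), (28, 1)]; region rows[16,32) x cols[1,2) = 16x1
Op 8 cut(13, 0): punch at orig (29,1); cuts so far [(22, 1), (28, 1), (29, 1)]; region rows[16,32) x cols[1,2) = 16x1
Unfold 1 (reflect across h@16): 6 holes -> [(2, 1), (3, 1), (9, 1), (22, 1), (28, 1), (29, 1)]
Unfold 2 (reflect across v@1): 12 holes -> [(2, 0), (2, 1), (3, 0), (3, 1), (9, 0), (9, 1), (22, 0), (22, 1), (28, 0), (28, 1), (29, 0), (29, 1)]
Unfold 3 (reflect across v@2): 24 holes -> [(2, 0), (2, 1), (2, 2), (2, 3), (3, 0), (3, 1), (3, 2), (3, 3), (9, 0), (9, 1), (9, 2), (9, 3), (22, 0), (22, 1), (22, 2), (22, 3), (28, 0), (28, 1), (28, 2), (28, 3), (29, 0), (29, 1), (29, 2), (29, 3)]
Unfold 4 (reflect across v@4): 48 holes -> [(2, 0), (2, 1), (2, 2), (2, 3), (2, 4), (2, 5), (2, 6), (2, 7), (3, 0), (3, 1), (3, 2), (3, 3), (3, 4), (3, 5), (3, 6), (3, 7), (9, 0), (9, 1), (9, 2), (9, 3), (9, 4), (9, 5), (9, 6), (9, 7), (22, 0), (22, 1), (22, 2), (22, 3), (22, 4), (22, 5), (22, 6), (22, 7), (28, 0), (28, 1), (28, 2), (28, 3), (28, 4), (28, 5), (28, 6), (28, 7), (29, 0), (29, 1), (29, 2), (29, 3), (29, 4), (29, 5), (29, 6), (29, 7)]
Unfold 5 (reflect across v@8): 96 holes -> [(2, 0), (2, 1), (2, 2), (2, 3), (2, 4), (2, 5), (2, 6), (2, 7), (2, 8), (2, 9), (2, 10), (2, 11), (2, 12), (2, 13), (2, 14), (2, 15), (3, 0), (3, 1), (3, 2), (3, 3), (3, 4), (3, 5), (3, 6), (3, 7), (3, 8), (3, 9), (3, 10), (3, 11), (3, 12), (3, 13), (3, 14), (3, 15), (9, 0), (9, 1), (9, 2), (9, 3), (9, 4), (9, 5), (9, 6), (9, 7), (9, 8), (9, 9), (9, 10), (9, 11), (9, 12), (9, 13), (9, 14), (9, 15), (22, 0), (22, 1), (22, 2), (22, 3), (22, 4), (22, 5), (22, 6), (22, 7), (22, 8), (22, 9), (22, 10), (22, 11), (22, 12), (22, 13), (22, 14), (22, 15), (28, 0), (28, 1), (28, 2), (28, 3), (28, 4), (28, 5), (28, 6), (28, 7), (28, 8), (28, 9), (28, 10), (28, 11), (28, 12), (28, 13), (28, 14), (28, 15), (29, 0), (29, 1), (29, 2), (29, 3), (29, 4), (29, 5), (29, 6), (29, 7), (29, 8), (29, 9), (29, 10), (29, 11), (29, 12), (29, 13), (29, 14), (29, 15)]
Holes: [(2, 0), (2, 1), (2, 2), (2, 3), (2, 4), (2, 5), (2, 6), (2, 7), (2, 8), (2, 9), (2, 10), (2, 11), (2, 12), (2, 13), (2, 14), (2, 15), (3, 0), (3, 1), (3, 2), (3, 3), (3, 4), (3, 5), (3, 6), (3, 7), (3, 8), (3, 9), (3, 10), (3, 11), (3, 12), (3, 13), (3, 14), (3, 15), (9, 0), (9, 1), (9, 2), (9, 3), (9, 4), (9, 5), (9, 6), (9, 7), (9, 8), (9, 9), (9, 10), (9, 11), (9, 12), (9, 13), (9, 14), (9, 15), (22, 0), (22, 1), (22, 2), (22, 3), (22, 4), (22, 5), (22, 6), (22, 7), (22, 8), (22, 9), (22, 10), (22, 11), (22, 12), (22, 13), (22, 14), (22, 15), (28, 0), (28, 1), (28, 2), (28, 3), (28, 4), (28, 5), (28, 6), (28, 7), (28, 8), (28, 9), (28, 10), (28, 11), (28, 12), (28, 13), (28, 14), (28, 15), (29, 0), (29, 1), (29, 2), (29, 3), (29, 4), (29, 5), (29, 6), (29, 7), (29, 8), (29, 9), (29, 10), (29, 11), (29, 12), (29, 13), (29, 14), (29, 15)]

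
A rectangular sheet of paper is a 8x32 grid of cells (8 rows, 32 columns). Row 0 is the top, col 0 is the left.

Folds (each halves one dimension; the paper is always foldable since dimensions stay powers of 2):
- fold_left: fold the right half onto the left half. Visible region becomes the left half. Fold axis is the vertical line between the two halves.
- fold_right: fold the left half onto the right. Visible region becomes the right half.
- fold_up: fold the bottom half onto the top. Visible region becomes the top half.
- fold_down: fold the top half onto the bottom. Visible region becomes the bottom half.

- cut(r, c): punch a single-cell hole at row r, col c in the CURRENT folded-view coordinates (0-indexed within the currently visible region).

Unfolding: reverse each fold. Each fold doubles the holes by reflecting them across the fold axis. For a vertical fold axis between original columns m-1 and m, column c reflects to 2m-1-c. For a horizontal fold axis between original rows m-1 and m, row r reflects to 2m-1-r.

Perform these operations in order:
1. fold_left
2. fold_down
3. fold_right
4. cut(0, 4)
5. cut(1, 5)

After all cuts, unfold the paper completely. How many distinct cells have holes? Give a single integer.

Op 1 fold_left: fold axis v@16; visible region now rows[0,8) x cols[0,16) = 8x16
Op 2 fold_down: fold axis h@4; visible region now rows[4,8) x cols[0,16) = 4x16
Op 3 fold_right: fold axis v@8; visible region now rows[4,8) x cols[8,16) = 4x8
Op 4 cut(0, 4): punch at orig (4,12); cuts so far [(4, 12)]; region rows[4,8) x cols[8,16) = 4x8
Op 5 cut(1, 5): punch at orig (5,13); cuts so far [(4, 12), (5, 13)]; region rows[4,8) x cols[8,16) = 4x8
Unfold 1 (reflect across v@8): 4 holes -> [(4, 3), (4, 12), (5, 2), (5, 13)]
Unfold 2 (reflect across h@4): 8 holes -> [(2, 2), (2, 13), (3, 3), (3, 12), (4, 3), (4, 12), (5, 2), (5, 13)]
Unfold 3 (reflect across v@16): 16 holes -> [(2, 2), (2, 13), (2, 18), (2, 29), (3, 3), (3, 12), (3, 19), (3, 28), (4, 3), (4, 12), (4, 19), (4, 28), (5, 2), (5, 13), (5, 18), (5, 29)]

Answer: 16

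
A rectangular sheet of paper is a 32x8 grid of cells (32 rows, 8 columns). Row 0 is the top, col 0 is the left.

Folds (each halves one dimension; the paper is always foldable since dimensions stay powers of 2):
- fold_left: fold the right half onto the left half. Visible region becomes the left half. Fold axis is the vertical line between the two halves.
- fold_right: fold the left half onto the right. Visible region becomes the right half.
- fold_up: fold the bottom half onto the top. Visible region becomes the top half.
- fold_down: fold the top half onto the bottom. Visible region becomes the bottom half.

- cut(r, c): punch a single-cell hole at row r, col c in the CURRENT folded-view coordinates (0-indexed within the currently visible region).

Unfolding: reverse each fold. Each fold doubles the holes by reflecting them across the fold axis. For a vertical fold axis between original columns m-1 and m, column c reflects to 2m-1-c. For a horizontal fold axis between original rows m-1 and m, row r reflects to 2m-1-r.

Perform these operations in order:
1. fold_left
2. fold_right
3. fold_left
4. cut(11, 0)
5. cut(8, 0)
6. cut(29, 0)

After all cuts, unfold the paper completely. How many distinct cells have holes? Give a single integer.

Answer: 24

Derivation:
Op 1 fold_left: fold axis v@4; visible region now rows[0,32) x cols[0,4) = 32x4
Op 2 fold_right: fold axis v@2; visible region now rows[0,32) x cols[2,4) = 32x2
Op 3 fold_left: fold axis v@3; visible region now rows[0,32) x cols[2,3) = 32x1
Op 4 cut(11, 0): punch at orig (11,2); cuts so far [(11, 2)]; region rows[0,32) x cols[2,3) = 32x1
Op 5 cut(8, 0): punch at orig (8,2); cuts so far [(8, 2), (11, 2)]; region rows[0,32) x cols[2,3) = 32x1
Op 6 cut(29, 0): punch at orig (29,2); cuts so far [(8, 2), (11, 2), (29, 2)]; region rows[0,32) x cols[2,3) = 32x1
Unfold 1 (reflect across v@3): 6 holes -> [(8, 2), (8, 3), (11, 2), (11, 3), (29, 2), (29, 3)]
Unfold 2 (reflect across v@2): 12 holes -> [(8, 0), (8, 1), (8, 2), (8, 3), (11, 0), (11, 1), (11, 2), (11, 3), (29, 0), (29, 1), (29, 2), (29, 3)]
Unfold 3 (reflect across v@4): 24 holes -> [(8, 0), (8, 1), (8, 2), (8, 3), (8, 4), (8, 5), (8, 6), (8, 7), (11, 0), (11, 1), (11, 2), (11, 3), (11, 4), (11, 5), (11, 6), (11, 7), (29, 0), (29, 1), (29, 2), (29, 3), (29, 4), (29, 5), (29, 6), (29, 7)]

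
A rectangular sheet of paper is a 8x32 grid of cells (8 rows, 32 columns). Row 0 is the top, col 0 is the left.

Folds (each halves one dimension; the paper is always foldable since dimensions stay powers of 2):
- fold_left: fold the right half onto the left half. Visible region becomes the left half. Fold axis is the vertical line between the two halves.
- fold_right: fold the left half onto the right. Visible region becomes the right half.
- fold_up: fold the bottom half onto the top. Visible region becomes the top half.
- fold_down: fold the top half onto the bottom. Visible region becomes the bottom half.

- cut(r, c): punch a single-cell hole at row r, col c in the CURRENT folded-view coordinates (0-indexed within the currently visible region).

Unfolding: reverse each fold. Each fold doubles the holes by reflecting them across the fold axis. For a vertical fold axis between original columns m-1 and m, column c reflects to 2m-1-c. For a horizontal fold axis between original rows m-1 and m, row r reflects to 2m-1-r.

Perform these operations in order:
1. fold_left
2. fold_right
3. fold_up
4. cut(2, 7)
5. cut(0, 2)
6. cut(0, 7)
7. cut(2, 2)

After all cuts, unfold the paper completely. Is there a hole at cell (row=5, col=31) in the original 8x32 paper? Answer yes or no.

Op 1 fold_left: fold axis v@16; visible region now rows[0,8) x cols[0,16) = 8x16
Op 2 fold_right: fold axis v@8; visible region now rows[0,8) x cols[8,16) = 8x8
Op 3 fold_up: fold axis h@4; visible region now rows[0,4) x cols[8,16) = 4x8
Op 4 cut(2, 7): punch at orig (2,15); cuts so far [(2, 15)]; region rows[0,4) x cols[8,16) = 4x8
Op 5 cut(0, 2): punch at orig (0,10); cuts so far [(0, 10), (2, 15)]; region rows[0,4) x cols[8,16) = 4x8
Op 6 cut(0, 7): punch at orig (0,15); cuts so far [(0, 10), (0, 15), (2, 15)]; region rows[0,4) x cols[8,16) = 4x8
Op 7 cut(2, 2): punch at orig (2,10); cuts so far [(0, 10), (0, 15), (2, 10), (2, 15)]; region rows[0,4) x cols[8,16) = 4x8
Unfold 1 (reflect across h@4): 8 holes -> [(0, 10), (0, 15), (2, 10), (2, 15), (5, 10), (5, 15), (7, 10), (7, 15)]
Unfold 2 (reflect across v@8): 16 holes -> [(0, 0), (0, 5), (0, 10), (0, 15), (2, 0), (2, 5), (2, 10), (2, 15), (5, 0), (5, 5), (5, 10), (5, 15), (7, 0), (7, 5), (7, 10), (7, 15)]
Unfold 3 (reflect across v@16): 32 holes -> [(0, 0), (0, 5), (0, 10), (0, 15), (0, 16), (0, 21), (0, 26), (0, 31), (2, 0), (2, 5), (2, 10), (2, 15), (2, 16), (2, 21), (2, 26), (2, 31), (5, 0), (5, 5), (5, 10), (5, 15), (5, 16), (5, 21), (5, 26), (5, 31), (7, 0), (7, 5), (7, 10), (7, 15), (7, 16), (7, 21), (7, 26), (7, 31)]
Holes: [(0, 0), (0, 5), (0, 10), (0, 15), (0, 16), (0, 21), (0, 26), (0, 31), (2, 0), (2, 5), (2, 10), (2, 15), (2, 16), (2, 21), (2, 26), (2, 31), (5, 0), (5, 5), (5, 10), (5, 15), (5, 16), (5, 21), (5, 26), (5, 31), (7, 0), (7, 5), (7, 10), (7, 15), (7, 16), (7, 21), (7, 26), (7, 31)]

Answer: yes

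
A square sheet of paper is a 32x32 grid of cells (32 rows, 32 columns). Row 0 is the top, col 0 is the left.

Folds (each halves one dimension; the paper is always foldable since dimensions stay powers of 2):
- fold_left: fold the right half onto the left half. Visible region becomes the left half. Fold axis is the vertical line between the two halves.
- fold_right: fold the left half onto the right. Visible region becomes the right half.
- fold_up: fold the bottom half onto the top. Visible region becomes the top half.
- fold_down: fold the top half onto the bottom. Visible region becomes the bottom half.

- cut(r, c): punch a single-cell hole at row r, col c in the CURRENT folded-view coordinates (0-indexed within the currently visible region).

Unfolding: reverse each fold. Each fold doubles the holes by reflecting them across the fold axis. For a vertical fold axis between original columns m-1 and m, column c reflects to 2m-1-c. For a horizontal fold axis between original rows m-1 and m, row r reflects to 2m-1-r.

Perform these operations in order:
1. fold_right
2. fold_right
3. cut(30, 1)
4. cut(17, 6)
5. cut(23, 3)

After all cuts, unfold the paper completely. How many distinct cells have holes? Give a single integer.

Answer: 12

Derivation:
Op 1 fold_right: fold axis v@16; visible region now rows[0,32) x cols[16,32) = 32x16
Op 2 fold_right: fold axis v@24; visible region now rows[0,32) x cols[24,32) = 32x8
Op 3 cut(30, 1): punch at orig (30,25); cuts so far [(30, 25)]; region rows[0,32) x cols[24,32) = 32x8
Op 4 cut(17, 6): punch at orig (17,30); cuts so far [(17, 30), (30, 25)]; region rows[0,32) x cols[24,32) = 32x8
Op 5 cut(23, 3): punch at orig (23,27); cuts so far [(17, 30), (23, 27), (30, 25)]; region rows[0,32) x cols[24,32) = 32x8
Unfold 1 (reflect across v@24): 6 holes -> [(17, 17), (17, 30), (23, 20), (23, 27), (30, 22), (30, 25)]
Unfold 2 (reflect across v@16): 12 holes -> [(17, 1), (17, 14), (17, 17), (17, 30), (23, 4), (23, 11), (23, 20), (23, 27), (30, 6), (30, 9), (30, 22), (30, 25)]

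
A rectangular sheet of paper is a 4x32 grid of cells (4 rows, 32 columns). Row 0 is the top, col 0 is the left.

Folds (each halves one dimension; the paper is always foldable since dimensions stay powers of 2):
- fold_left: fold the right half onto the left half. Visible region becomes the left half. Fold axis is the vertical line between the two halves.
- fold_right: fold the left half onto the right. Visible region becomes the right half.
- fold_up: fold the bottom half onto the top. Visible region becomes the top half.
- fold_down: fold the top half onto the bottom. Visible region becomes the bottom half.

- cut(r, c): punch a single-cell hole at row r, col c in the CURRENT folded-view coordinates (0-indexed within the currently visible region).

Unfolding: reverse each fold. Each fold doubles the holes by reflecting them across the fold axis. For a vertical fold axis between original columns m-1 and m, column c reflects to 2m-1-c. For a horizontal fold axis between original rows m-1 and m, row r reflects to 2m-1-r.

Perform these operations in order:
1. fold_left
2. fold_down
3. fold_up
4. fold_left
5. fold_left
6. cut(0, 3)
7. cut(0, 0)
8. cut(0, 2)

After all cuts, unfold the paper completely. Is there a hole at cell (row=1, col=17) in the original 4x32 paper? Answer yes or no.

Answer: no

Derivation:
Op 1 fold_left: fold axis v@16; visible region now rows[0,4) x cols[0,16) = 4x16
Op 2 fold_down: fold axis h@2; visible region now rows[2,4) x cols[0,16) = 2x16
Op 3 fold_up: fold axis h@3; visible region now rows[2,3) x cols[0,16) = 1x16
Op 4 fold_left: fold axis v@8; visible region now rows[2,3) x cols[0,8) = 1x8
Op 5 fold_left: fold axis v@4; visible region now rows[2,3) x cols[0,4) = 1x4
Op 6 cut(0, 3): punch at orig (2,3); cuts so far [(2, 3)]; region rows[2,3) x cols[0,4) = 1x4
Op 7 cut(0, 0): punch at orig (2,0); cuts so far [(2, 0), (2, 3)]; region rows[2,3) x cols[0,4) = 1x4
Op 8 cut(0, 2): punch at orig (2,2); cuts so far [(2, 0), (2, 2), (2, 3)]; region rows[2,3) x cols[0,4) = 1x4
Unfold 1 (reflect across v@4): 6 holes -> [(2, 0), (2, 2), (2, 3), (2, 4), (2, 5), (2, 7)]
Unfold 2 (reflect across v@8): 12 holes -> [(2, 0), (2, 2), (2, 3), (2, 4), (2, 5), (2, 7), (2, 8), (2, 10), (2, 11), (2, 12), (2, 13), (2, 15)]
Unfold 3 (reflect across h@3): 24 holes -> [(2, 0), (2, 2), (2, 3), (2, 4), (2, 5), (2, 7), (2, 8), (2, 10), (2, 11), (2, 12), (2, 13), (2, 15), (3, 0), (3, 2), (3, 3), (3, 4), (3, 5), (3, 7), (3, 8), (3, 10), (3, 11), (3, 12), (3, 13), (3, 15)]
Unfold 4 (reflect across h@2): 48 holes -> [(0, 0), (0, 2), (0, 3), (0, 4), (0, 5), (0, 7), (0, 8), (0, 10), (0, 11), (0, 12), (0, 13), (0, 15), (1, 0), (1, 2), (1, 3), (1, 4), (1, 5), (1, 7), (1, 8), (1, 10), (1, 11), (1, 12), (1, 13), (1, 15), (2, 0), (2, 2), (2, 3), (2, 4), (2, 5), (2, 7), (2, 8), (2, 10), (2, 11), (2, 12), (2, 13), (2, 15), (3, 0), (3, 2), (3, 3), (3, 4), (3, 5), (3, 7), (3, 8), (3, 10), (3, 11), (3, 12), (3, 13), (3, 15)]
Unfold 5 (reflect across v@16): 96 holes -> [(0, 0), (0, 2), (0, 3), (0, 4), (0, 5), (0, 7), (0, 8), (0, 10), (0, 11), (0, 12), (0, 13), (0, 15), (0, 16), (0, 18), (0, 19), (0, 20), (0, 21), (0, 23), (0, 24), (0, 26), (0, 27), (0, 28), (0, 29), (0, 31), (1, 0), (1, 2), (1, 3), (1, 4), (1, 5), (1, 7), (1, 8), (1, 10), (1, 11), (1, 12), (1, 13), (1, 15), (1, 16), (1, 18), (1, 19), (1, 20), (1, 21), (1, 23), (1, 24), (1, 26), (1, 27), (1, 28), (1, 29), (1, 31), (2, 0), (2, 2), (2, 3), (2, 4), (2, 5), (2, 7), (2, 8), (2, 10), (2, 11), (2, 12), (2, 13), (2, 15), (2, 16), (2, 18), (2, 19), (2, 20), (2, 21), (2, 23), (2, 24), (2, 26), (2, 27), (2, 28), (2, 29), (2, 31), (3, 0), (3, 2), (3, 3), (3, 4), (3, 5), (3, 7), (3, 8), (3, 10), (3, 11), (3, 12), (3, 13), (3, 15), (3, 16), (3, 18), (3, 19), (3, 20), (3, 21), (3, 23), (3, 24), (3, 26), (3, 27), (3, 28), (3, 29), (3, 31)]
Holes: [(0, 0), (0, 2), (0, 3), (0, 4), (0, 5), (0, 7), (0, 8), (0, 10), (0, 11), (0, 12), (0, 13), (0, 15), (0, 16), (0, 18), (0, 19), (0, 20), (0, 21), (0, 23), (0, 24), (0, 26), (0, 27), (0, 28), (0, 29), (0, 31), (1, 0), (1, 2), (1, 3), (1, 4), (1, 5), (1, 7), (1, 8), (1, 10), (1, 11), (1, 12), (1, 13), (1, 15), (1, 16), (1, 18), (1, 19), (1, 20), (1, 21), (1, 23), (1, 24), (1, 26), (1, 27), (1, 28), (1, 29), (1, 31), (2, 0), (2, 2), (2, 3), (2, 4), (2, 5), (2, 7), (2, 8), (2, 10), (2, 11), (2, 12), (2, 13), (2, 15), (2, 16), (2, 18), (2, 19), (2, 20), (2, 21), (2, 23), (2, 24), (2, 26), (2, 27), (2, 28), (2, 29), (2, 31), (3, 0), (3, 2), (3, 3), (3, 4), (3, 5), (3, 7), (3, 8), (3, 10), (3, 11), (3, 12), (3, 13), (3, 15), (3, 16), (3, 18), (3, 19), (3, 20), (3, 21), (3, 23), (3, 24), (3, 26), (3, 27), (3, 28), (3, 29), (3, 31)]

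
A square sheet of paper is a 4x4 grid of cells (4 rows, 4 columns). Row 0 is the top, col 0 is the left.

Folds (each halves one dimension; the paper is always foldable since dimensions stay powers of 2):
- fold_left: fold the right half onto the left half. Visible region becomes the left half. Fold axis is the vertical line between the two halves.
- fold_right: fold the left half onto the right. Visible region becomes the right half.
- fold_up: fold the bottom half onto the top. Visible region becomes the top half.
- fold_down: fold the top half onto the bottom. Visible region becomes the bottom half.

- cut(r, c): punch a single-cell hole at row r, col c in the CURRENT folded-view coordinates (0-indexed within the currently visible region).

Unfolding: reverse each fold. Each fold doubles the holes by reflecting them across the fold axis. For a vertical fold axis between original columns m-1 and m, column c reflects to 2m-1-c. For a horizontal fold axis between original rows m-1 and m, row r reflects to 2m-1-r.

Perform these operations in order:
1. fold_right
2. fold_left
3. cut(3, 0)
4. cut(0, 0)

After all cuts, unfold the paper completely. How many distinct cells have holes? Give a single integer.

Op 1 fold_right: fold axis v@2; visible region now rows[0,4) x cols[2,4) = 4x2
Op 2 fold_left: fold axis v@3; visible region now rows[0,4) x cols[2,3) = 4x1
Op 3 cut(3, 0): punch at orig (3,2); cuts so far [(3, 2)]; region rows[0,4) x cols[2,3) = 4x1
Op 4 cut(0, 0): punch at orig (0,2); cuts so far [(0, 2), (3, 2)]; region rows[0,4) x cols[2,3) = 4x1
Unfold 1 (reflect across v@3): 4 holes -> [(0, 2), (0, 3), (3, 2), (3, 3)]
Unfold 2 (reflect across v@2): 8 holes -> [(0, 0), (0, 1), (0, 2), (0, 3), (3, 0), (3, 1), (3, 2), (3, 3)]

Answer: 8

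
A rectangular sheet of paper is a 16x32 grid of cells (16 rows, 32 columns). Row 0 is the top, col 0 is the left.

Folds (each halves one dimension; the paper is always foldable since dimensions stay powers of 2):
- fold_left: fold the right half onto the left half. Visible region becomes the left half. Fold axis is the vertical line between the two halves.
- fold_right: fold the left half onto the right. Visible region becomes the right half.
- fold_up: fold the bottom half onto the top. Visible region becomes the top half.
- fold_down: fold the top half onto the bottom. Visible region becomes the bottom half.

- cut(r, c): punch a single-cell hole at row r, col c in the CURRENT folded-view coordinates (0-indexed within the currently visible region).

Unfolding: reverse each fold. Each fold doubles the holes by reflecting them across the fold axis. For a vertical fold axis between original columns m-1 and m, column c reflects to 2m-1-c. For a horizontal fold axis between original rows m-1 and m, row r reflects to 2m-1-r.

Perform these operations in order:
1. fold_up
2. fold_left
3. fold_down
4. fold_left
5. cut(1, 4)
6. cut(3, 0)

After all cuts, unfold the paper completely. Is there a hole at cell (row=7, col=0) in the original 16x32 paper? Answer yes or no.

Op 1 fold_up: fold axis h@8; visible region now rows[0,8) x cols[0,32) = 8x32
Op 2 fold_left: fold axis v@16; visible region now rows[0,8) x cols[0,16) = 8x16
Op 3 fold_down: fold axis h@4; visible region now rows[4,8) x cols[0,16) = 4x16
Op 4 fold_left: fold axis v@8; visible region now rows[4,8) x cols[0,8) = 4x8
Op 5 cut(1, 4): punch at orig (5,4); cuts so far [(5, 4)]; region rows[4,8) x cols[0,8) = 4x8
Op 6 cut(3, 0): punch at orig (7,0); cuts so far [(5, 4), (7, 0)]; region rows[4,8) x cols[0,8) = 4x8
Unfold 1 (reflect across v@8): 4 holes -> [(5, 4), (5, 11), (7, 0), (7, 15)]
Unfold 2 (reflect across h@4): 8 holes -> [(0, 0), (0, 15), (2, 4), (2, 11), (5, 4), (5, 11), (7, 0), (7, 15)]
Unfold 3 (reflect across v@16): 16 holes -> [(0, 0), (0, 15), (0, 16), (0, 31), (2, 4), (2, 11), (2, 20), (2, 27), (5, 4), (5, 11), (5, 20), (5, 27), (7, 0), (7, 15), (7, 16), (7, 31)]
Unfold 4 (reflect across h@8): 32 holes -> [(0, 0), (0, 15), (0, 16), (0, 31), (2, 4), (2, 11), (2, 20), (2, 27), (5, 4), (5, 11), (5, 20), (5, 27), (7, 0), (7, 15), (7, 16), (7, 31), (8, 0), (8, 15), (8, 16), (8, 31), (10, 4), (10, 11), (10, 20), (10, 27), (13, 4), (13, 11), (13, 20), (13, 27), (15, 0), (15, 15), (15, 16), (15, 31)]
Holes: [(0, 0), (0, 15), (0, 16), (0, 31), (2, 4), (2, 11), (2, 20), (2, 27), (5, 4), (5, 11), (5, 20), (5, 27), (7, 0), (7, 15), (7, 16), (7, 31), (8, 0), (8, 15), (8, 16), (8, 31), (10, 4), (10, 11), (10, 20), (10, 27), (13, 4), (13, 11), (13, 20), (13, 27), (15, 0), (15, 15), (15, 16), (15, 31)]

Answer: yes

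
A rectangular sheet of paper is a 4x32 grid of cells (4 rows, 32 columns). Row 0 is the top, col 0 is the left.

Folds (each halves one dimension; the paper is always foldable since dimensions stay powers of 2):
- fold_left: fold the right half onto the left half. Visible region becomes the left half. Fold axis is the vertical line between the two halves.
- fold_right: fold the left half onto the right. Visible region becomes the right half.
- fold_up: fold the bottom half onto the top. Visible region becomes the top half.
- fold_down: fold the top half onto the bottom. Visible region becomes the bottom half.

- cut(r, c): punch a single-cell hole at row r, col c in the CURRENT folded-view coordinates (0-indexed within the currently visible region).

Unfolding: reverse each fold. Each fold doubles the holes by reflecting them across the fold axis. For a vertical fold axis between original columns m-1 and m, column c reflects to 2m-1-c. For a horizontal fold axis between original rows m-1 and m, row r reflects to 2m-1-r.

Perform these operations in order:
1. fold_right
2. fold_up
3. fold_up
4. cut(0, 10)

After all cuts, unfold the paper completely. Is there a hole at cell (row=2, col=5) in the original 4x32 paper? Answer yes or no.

Answer: yes

Derivation:
Op 1 fold_right: fold axis v@16; visible region now rows[0,4) x cols[16,32) = 4x16
Op 2 fold_up: fold axis h@2; visible region now rows[0,2) x cols[16,32) = 2x16
Op 3 fold_up: fold axis h@1; visible region now rows[0,1) x cols[16,32) = 1x16
Op 4 cut(0, 10): punch at orig (0,26); cuts so far [(0, 26)]; region rows[0,1) x cols[16,32) = 1x16
Unfold 1 (reflect across h@1): 2 holes -> [(0, 26), (1, 26)]
Unfold 2 (reflect across h@2): 4 holes -> [(0, 26), (1, 26), (2, 26), (3, 26)]
Unfold 3 (reflect across v@16): 8 holes -> [(0, 5), (0, 26), (1, 5), (1, 26), (2, 5), (2, 26), (3, 5), (3, 26)]
Holes: [(0, 5), (0, 26), (1, 5), (1, 26), (2, 5), (2, 26), (3, 5), (3, 26)]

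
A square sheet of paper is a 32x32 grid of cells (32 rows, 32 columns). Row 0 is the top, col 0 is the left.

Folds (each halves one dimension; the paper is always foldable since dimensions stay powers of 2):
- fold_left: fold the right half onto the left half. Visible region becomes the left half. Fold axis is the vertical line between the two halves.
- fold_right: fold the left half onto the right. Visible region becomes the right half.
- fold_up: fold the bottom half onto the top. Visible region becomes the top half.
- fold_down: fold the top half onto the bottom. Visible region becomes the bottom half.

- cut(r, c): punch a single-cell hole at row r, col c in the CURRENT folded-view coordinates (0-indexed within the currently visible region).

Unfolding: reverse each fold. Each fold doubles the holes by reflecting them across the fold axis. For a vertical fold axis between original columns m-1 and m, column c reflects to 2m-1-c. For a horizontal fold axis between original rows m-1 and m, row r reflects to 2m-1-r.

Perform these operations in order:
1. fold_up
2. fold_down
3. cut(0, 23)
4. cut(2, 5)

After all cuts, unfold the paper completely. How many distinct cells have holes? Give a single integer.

Op 1 fold_up: fold axis h@16; visible region now rows[0,16) x cols[0,32) = 16x32
Op 2 fold_down: fold axis h@8; visible region now rows[8,16) x cols[0,32) = 8x32
Op 3 cut(0, 23): punch at orig (8,23); cuts so far [(8, 23)]; region rows[8,16) x cols[0,32) = 8x32
Op 4 cut(2, 5): punch at orig (10,5); cuts so far [(8, 23), (10, 5)]; region rows[8,16) x cols[0,32) = 8x32
Unfold 1 (reflect across h@8): 4 holes -> [(5, 5), (7, 23), (8, 23), (10, 5)]
Unfold 2 (reflect across h@16): 8 holes -> [(5, 5), (7, 23), (8, 23), (10, 5), (21, 5), (23, 23), (24, 23), (26, 5)]

Answer: 8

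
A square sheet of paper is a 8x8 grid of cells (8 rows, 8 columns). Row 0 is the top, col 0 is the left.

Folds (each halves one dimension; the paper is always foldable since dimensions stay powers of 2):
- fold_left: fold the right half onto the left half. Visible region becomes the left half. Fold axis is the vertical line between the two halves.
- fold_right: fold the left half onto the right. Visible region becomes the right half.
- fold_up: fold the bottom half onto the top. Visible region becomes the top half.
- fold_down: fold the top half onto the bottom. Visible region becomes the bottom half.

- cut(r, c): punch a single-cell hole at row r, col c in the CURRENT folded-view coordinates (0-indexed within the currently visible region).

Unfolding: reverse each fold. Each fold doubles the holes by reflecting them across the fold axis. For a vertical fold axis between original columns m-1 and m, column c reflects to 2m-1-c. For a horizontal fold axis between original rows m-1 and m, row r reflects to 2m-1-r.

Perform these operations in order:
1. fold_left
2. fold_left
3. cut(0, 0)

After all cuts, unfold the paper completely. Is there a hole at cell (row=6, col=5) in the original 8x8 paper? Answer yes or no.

Op 1 fold_left: fold axis v@4; visible region now rows[0,8) x cols[0,4) = 8x4
Op 2 fold_left: fold axis v@2; visible region now rows[0,8) x cols[0,2) = 8x2
Op 3 cut(0, 0): punch at orig (0,0); cuts so far [(0, 0)]; region rows[0,8) x cols[0,2) = 8x2
Unfold 1 (reflect across v@2): 2 holes -> [(0, 0), (0, 3)]
Unfold 2 (reflect across v@4): 4 holes -> [(0, 0), (0, 3), (0, 4), (0, 7)]
Holes: [(0, 0), (0, 3), (0, 4), (0, 7)]

Answer: no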